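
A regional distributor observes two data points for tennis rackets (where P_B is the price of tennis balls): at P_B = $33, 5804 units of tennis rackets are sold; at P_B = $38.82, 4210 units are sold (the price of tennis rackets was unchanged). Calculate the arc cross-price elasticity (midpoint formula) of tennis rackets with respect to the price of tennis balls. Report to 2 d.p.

-1.96

ΔQ_A = 4210 − 5804 = -1594; ΔP_B = 38.82 − 33 = 5.82.
Midpoints: Q̄_A = 5007.0, P̄_B = 35.91.
ε = (ΔQ_A/Q̄_A)/(ΔP_B/P̄_B) = (-1594/5007.0)/(5.82/35.91) ≈ -1.96.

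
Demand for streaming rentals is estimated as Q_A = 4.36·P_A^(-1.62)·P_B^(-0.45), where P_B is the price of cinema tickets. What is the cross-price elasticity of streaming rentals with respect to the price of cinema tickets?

-0.45

In a log-linear (constant-elasticity) demand function, the coefficient on the exponent of P_B is the cross-price elasticity.
ε = -0.45. Negative, so streaming rentals and cinema tickets are complements.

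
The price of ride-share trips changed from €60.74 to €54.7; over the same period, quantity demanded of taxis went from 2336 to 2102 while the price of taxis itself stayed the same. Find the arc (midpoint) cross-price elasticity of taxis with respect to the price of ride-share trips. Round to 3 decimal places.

1.008

ΔQ_A = 2102 − 2336 = -234; ΔP_B = 54.7 − 60.74 = -6.04.
Midpoints: Q̄_A = 2219.0, P̄_B = 57.72.
ε = (ΔQ_A/Q̄_A)/(ΔP_B/P̄_B) = (-234/2219.0)/(-6.04/57.72) ≈ 1.008.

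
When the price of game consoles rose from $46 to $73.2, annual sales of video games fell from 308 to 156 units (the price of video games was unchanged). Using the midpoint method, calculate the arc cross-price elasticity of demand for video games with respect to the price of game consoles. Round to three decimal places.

ΔQ_A = 156 − 308 = -152; ΔP_B = 73.2 − 46 = 27.2.
Midpoints: Q̄_A = 232.0, P̄_B = 59.60.
ε = (ΔQ_A/Q̄_A)/(ΔP_B/P̄_B) = (-152/232.0)/(27.2/59.60) ≈ -1.436.
ε < 0: video games and game consoles are complements.

-1.436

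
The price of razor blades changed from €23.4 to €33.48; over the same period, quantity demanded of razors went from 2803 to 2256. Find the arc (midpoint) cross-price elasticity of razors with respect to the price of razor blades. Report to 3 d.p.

ΔQ_A = 2256 − 2803 = -547; ΔP_B = 33.48 − 23.4 = 10.08.
Midpoints: Q̄_A = 2529.5, P̄_B = 28.44.
ε = (ΔQ_A/Q̄_A)/(ΔP_B/P̄_B) = (-547/2529.5)/(10.08/28.44) ≈ -0.610.
ε < 0: razors and razor blades are complements.

-0.610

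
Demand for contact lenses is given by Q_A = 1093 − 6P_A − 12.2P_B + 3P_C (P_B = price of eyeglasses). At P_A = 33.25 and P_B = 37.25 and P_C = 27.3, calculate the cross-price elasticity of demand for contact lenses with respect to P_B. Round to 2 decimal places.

-0.87

At P_A = 33.25 and P_B = 37.25 and P_C = 27.3: Q_A = 520.95.
∂Q_A/∂P_B = -12.2.
ε = (∂Q_A/∂P_B)(P_B/Q_A) = -12.2 × (37.25/520.95) ≈ -0.87.
Since ε < 0, contact lenses and eyeglasses are complements.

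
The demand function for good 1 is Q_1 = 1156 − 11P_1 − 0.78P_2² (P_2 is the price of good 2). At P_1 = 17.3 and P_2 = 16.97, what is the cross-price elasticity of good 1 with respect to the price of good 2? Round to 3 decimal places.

At P_1 = 17.3 and P_2 = 16.97: Q_1 = 741.075.
∂Q_1/∂P_2 = -1.56P_2 = -1.56(16.97) = -26.4732.
ε = (∂Q_1/∂P_2)(P_2/Q_1) = -26.4732 × (16.97/741.075) ≈ -0.606.

-0.606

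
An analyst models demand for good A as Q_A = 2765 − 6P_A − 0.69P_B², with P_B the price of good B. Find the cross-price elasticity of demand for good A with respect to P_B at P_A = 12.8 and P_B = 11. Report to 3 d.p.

At P_A = 12.8 and P_B = 11: Q_A = 2604.71.
∂Q_A/∂P_B = -1.38P_B = -1.38(11) = -15.1800.
ε = (∂Q_A/∂P_B)(P_B/Q_A) = -15.1800 × (11/2604.71) ≈ -0.064.
ε < 0: complements.

-0.064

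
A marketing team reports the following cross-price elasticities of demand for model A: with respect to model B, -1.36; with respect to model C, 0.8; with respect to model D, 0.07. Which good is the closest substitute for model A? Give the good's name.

model C

Substitutes have ε > 0. Among the positive values, 0.8 (model C) is largest.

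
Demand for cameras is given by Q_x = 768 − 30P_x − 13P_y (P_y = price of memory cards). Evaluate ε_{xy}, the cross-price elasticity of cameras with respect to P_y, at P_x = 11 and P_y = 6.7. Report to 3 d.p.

-0.248

At P_x = 11 and P_y = 6.7: Q_x = 350.9.
∂Q_x/∂P_y = -13.
ε = (∂Q_x/∂P_y)(P_y/Q_x) = -13 × (6.7/350.9) ≈ -0.248.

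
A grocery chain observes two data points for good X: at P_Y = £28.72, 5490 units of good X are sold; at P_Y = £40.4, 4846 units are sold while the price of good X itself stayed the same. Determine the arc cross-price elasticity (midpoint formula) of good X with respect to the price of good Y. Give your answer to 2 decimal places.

-0.37

ΔQ_X = 4846 − 5490 = -644; ΔP_Y = 40.4 − 28.72 = 11.68.
Midpoints: Q̄_X = 5168.0, P̄_Y = 34.56.
ε = (ΔQ_X/Q̄_X)/(ΔP_Y/P̄_Y) = (-644/5168.0)/(11.68/34.56) ≈ -0.37.
ε < 0: good X and good Y are complements.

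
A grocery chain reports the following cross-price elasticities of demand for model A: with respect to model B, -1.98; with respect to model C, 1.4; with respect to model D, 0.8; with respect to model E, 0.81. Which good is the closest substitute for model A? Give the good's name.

model C

Substitutes have ε > 0. Among the positive values, 1.4 (model C) is largest.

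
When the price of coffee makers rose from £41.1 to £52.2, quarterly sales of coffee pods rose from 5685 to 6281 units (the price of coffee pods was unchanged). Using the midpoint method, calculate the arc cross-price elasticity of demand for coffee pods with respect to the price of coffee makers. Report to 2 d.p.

ΔQ_A = 6281 − 5685 = 596; ΔP_B = 52.2 − 41.1 = 11.1.
Midpoints: Q̄_A = 5983.0, P̄_B = 46.65.
ε = (ΔQ_A/Q̄_A)/(ΔP_B/P̄_B) = (596/5983.0)/(11.1/46.65) ≈ 0.42.

0.42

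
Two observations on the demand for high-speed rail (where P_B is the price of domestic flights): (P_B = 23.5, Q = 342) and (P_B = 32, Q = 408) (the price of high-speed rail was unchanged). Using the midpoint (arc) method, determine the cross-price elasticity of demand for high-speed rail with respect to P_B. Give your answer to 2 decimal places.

ΔQ_A = 408 − 342 = 66; ΔP_B = 32 − 23.5 = 8.5.
Midpoints: Q̄_A = 375.0, P̄_B = 27.75.
ε = (ΔQ_A/Q̄_A)/(ΔP_B/P̄_B) = (66/375.0)/(8.5/27.75) ≈ 0.57.

0.57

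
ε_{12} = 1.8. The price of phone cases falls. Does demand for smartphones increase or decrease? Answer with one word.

ε > 0 and the price of phone cases falls, so the quantity of smartphones moves in the same direction: it decreases.

decrease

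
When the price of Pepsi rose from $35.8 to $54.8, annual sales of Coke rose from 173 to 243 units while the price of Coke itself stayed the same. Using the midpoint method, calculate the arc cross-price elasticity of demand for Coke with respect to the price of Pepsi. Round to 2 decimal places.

0.80

ΔQ_A = 243 − 173 = 70; ΔP_B = 54.8 − 35.8 = 19.
Midpoints: Q̄_A = 208.0, P̄_B = 45.30.
ε = (ΔQ_A/Q̄_A)/(ΔP_B/P̄_B) = (70/208.0)/(19/45.30) ≈ 0.80.
ε > 0: Coke and Pepsi are substitutes.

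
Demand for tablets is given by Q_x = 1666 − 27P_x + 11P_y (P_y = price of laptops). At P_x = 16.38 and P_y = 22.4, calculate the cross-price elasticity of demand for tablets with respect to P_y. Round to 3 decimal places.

At P_x = 16.38 and P_y = 22.4: Q_x = 1470.14.
∂Q_x/∂P_y = 11.
ε = (∂Q_x/∂P_y)(P_y/Q_x) = 11 × (22.4/1470.14) ≈ 0.168.

0.168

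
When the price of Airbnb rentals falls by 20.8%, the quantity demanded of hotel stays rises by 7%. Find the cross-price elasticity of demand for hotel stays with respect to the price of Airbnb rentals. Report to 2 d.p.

-0.34

ε = (%ΔQ of hotel stays) / (%ΔP of Airbnb rentals) = (7%) / (-20.8%) ≈ -0.34.
Negative cross-price elasticity: complements.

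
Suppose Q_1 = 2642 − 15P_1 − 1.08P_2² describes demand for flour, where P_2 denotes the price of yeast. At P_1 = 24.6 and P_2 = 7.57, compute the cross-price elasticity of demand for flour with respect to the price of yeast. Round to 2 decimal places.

At P_1 = 24.6 and P_2 = 7.57: Q_1 = 2211.111.
∂Q_1/∂P_2 = -2.16P_2 = -2.16(7.57) = -16.3512.
ε = (∂Q_1/∂P_2)(P_2/Q_1) = -16.3512 × (7.57/2211.111) ≈ -0.06.

-0.06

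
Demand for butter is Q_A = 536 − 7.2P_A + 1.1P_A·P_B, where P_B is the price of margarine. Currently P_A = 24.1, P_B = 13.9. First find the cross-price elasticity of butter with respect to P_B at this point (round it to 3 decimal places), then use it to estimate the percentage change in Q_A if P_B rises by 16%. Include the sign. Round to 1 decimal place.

8.1%

At P_A = 24.1, P_B = 13.9: Q_A = 730.969.
∂Q_A/∂P_B = 1.1P_A = 26.5100.
ε = (∂Q_A/∂P_B)(P_B/Q_A) = 26.5100 × 13.9/730.969 ≈ 0.504.
%ΔQ_A ≈ ε × %ΔP_B = 0.504 × (16%) = 8.1%.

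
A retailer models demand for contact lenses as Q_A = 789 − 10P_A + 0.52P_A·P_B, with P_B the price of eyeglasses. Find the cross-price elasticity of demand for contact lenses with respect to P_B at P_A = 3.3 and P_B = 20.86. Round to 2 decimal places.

0.05

At P_A = 3.3 and P_B = 20.86: Q_A = 791.796.
∂Q_A/∂P_B = 0.52P_A = 0.52(3.3) = 1.7160.
ε = (∂Q_A/∂P_B)(P_B/Q_A) = 1.7160 × (20.86/791.796) ≈ 0.05.
ε > 0: substitutes.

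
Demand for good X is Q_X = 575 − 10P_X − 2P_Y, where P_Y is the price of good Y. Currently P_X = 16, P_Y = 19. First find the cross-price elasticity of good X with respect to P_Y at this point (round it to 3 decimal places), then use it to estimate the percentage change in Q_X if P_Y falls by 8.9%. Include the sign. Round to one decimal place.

At P_X = 16, P_Y = 19: Q_X = 377.
∂Q_X/∂P_Y = -2.
ε = (∂Q_X/∂P_Y)(P_Y/Q_X) = -2.0000 × 19/377 ≈ -0.101.
%ΔQ_X ≈ ε × %ΔP_Y = -0.101 × (-8.9%) = 0.9%.

0.9%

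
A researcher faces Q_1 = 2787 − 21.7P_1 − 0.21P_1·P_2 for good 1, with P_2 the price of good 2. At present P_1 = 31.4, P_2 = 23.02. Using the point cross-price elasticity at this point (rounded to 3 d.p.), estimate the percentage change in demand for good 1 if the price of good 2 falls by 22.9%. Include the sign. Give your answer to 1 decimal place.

At P_1 = 31.4, P_2 = 23.02: Q_1 = 1953.826.
∂Q_1/∂P_2 = -0.21P_1 = -6.5940.
ε = (∂Q_1/∂P_2)(P_2/Q_1) = -6.5940 × 23.02/1953.826 ≈ -0.078.
%ΔQ_1 ≈ ε × %ΔP_2 = -0.078 × (-22.9%) = 1.8%.

1.8%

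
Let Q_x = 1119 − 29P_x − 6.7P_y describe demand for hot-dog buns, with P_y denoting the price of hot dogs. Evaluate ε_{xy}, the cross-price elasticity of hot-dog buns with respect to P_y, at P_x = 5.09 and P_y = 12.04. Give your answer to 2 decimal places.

At P_x = 5.09 and P_y = 12.04: Q_x = 890.722.
∂Q_x/∂P_y = -6.7.
ε = (∂Q_x/∂P_y)(P_y/Q_x) = -6.7 × (12.04/890.722) ≈ -0.09.

-0.09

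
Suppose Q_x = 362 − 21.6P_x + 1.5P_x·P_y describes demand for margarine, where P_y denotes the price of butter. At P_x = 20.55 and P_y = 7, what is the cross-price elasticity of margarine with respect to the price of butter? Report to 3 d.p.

1.612

At P_x = 20.55 and P_y = 7: Q_x = 133.895.
∂Q_x/∂P_y = 1.5P_x = 1.5(20.55) = 30.8250.
ε = (∂Q_x/∂P_y)(P_y/Q_x) = 30.8250 × (7/133.895) ≈ 1.612.
ε > 0: substitutes.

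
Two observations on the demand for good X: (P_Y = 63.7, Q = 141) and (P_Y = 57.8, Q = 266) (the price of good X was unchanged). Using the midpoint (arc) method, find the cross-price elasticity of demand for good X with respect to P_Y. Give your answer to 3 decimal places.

ΔQ_X = 266 − 141 = 125; ΔP_Y = 57.8 − 63.7 = -5.9.
Midpoints: Q̄_X = 203.5, P̄_Y = 60.75.
ε = (ΔQ_X/Q̄_X)/(ΔP_Y/P̄_Y) = (125/203.5)/(-5.9/60.75) ≈ -6.325.

-6.325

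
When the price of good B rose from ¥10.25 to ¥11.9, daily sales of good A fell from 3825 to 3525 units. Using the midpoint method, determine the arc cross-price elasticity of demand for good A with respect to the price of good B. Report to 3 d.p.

ΔQ_A = 3525 − 3825 = -300; ΔP_B = 11.9 − 10.25 = 1.65.
Midpoints: Q̄_A = 3675.0, P̄_B = 11.07.
ε = (ΔQ_A/Q̄_A)/(ΔP_B/P̄_B) = (-300/3675.0)/(1.65/11.07) ≈ -0.548.

-0.548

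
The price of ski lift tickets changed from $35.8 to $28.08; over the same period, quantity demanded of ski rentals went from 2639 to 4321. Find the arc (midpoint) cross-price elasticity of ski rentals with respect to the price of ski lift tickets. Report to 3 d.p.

ΔQ_A = 4321 − 2639 = 1682; ΔP_B = 28.08 − 35.8 = -7.72.
Midpoints: Q̄_A = 3480.0, P̄_B = 31.94.
ε = (ΔQ_A/Q̄_A)/(ΔP_B/P̄_B) = (1682/3480.0)/(-7.72/31.94) ≈ -2.000.
ε < 0: ski rentals and ski lift tickets are complements.

-2.000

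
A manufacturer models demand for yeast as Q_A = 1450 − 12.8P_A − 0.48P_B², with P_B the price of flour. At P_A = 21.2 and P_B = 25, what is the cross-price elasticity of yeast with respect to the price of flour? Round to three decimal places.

-0.683

At P_A = 21.2 and P_B = 25: Q_A = 878.64.
∂Q_A/∂P_B = -0.96P_B = -0.96(25) = -24.0000.
ε = (∂Q_A/∂P_B)(P_B/Q_A) = -24.0000 × (25/878.64) ≈ -0.683.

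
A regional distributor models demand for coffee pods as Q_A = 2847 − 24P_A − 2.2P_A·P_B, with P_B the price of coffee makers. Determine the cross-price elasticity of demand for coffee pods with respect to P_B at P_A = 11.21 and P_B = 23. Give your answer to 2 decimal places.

At P_A = 11.21 and P_B = 23: Q_A = 2010.734.
∂Q_A/∂P_B = -2.2P_A = -2.2(11.21) = -24.6620.
ε = (∂Q_A/∂P_B)(P_B/Q_A) = -24.6620 × (23/2010.734) ≈ -0.28.
ε < 0: complements.

-0.28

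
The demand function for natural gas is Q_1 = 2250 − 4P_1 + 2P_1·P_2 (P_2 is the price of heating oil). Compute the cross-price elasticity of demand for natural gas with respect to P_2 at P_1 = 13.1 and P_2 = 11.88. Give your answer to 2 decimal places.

0.12

At P_1 = 13.1 and P_2 = 11.88: Q_1 = 2508.856.
∂Q_1/∂P_2 = 2P_1 = 2(13.1) = 26.2000.
ε = (∂Q_1/∂P_2)(P_2/Q_1) = 26.2000 × (11.88/2508.856) ≈ 0.12.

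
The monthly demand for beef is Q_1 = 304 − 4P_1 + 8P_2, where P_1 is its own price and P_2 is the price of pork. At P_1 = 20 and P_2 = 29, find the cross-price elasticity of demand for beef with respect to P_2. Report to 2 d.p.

0.51

At P_1 = 20 and P_2 = 29: Q_1 = 456.
∂Q_1/∂P_2 = 8.
ε = (∂Q_1/∂P_2)(P_2/Q_1) = 8 × (29/456) ≈ 0.51.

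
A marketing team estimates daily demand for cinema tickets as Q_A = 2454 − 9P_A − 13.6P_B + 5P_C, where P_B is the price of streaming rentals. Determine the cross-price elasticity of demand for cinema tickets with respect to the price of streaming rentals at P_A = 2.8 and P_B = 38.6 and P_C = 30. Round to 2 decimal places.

-0.26

At P_A = 2.8 and P_B = 38.6 and P_C = 30: Q_A = 2053.84.
∂Q_A/∂P_B = -13.6.
ε = (∂Q_A/∂P_B)(P_B/Q_A) = -13.6 × (38.6/2053.84) ≈ -0.26.
Since ε < 0, cinema tickets and streaming rentals are complements.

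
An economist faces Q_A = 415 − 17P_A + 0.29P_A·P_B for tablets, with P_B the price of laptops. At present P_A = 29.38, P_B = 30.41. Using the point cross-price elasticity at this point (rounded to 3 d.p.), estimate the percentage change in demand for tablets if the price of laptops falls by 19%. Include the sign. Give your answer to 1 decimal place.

At P_A = 29.38, P_B = 30.41: Q_A = 174.639.
∂Q_A/∂P_B = 0.29P_A = 8.5202.
ε = (∂Q_A/∂P_B)(P_B/Q_A) = 8.5202 × 30.41/174.639 ≈ 1.484.
%ΔQ_A ≈ ε × %ΔP_B = 1.484 × (-19%) = -28.2%.

-28.2%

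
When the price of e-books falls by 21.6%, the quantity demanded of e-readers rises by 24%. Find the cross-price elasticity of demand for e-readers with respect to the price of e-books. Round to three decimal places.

ε = (%ΔQ of e-readers) / (%ΔP of e-books) = (24%) / (-21.6%) ≈ -1.111.
Negative cross-price elasticity: complements.

-1.111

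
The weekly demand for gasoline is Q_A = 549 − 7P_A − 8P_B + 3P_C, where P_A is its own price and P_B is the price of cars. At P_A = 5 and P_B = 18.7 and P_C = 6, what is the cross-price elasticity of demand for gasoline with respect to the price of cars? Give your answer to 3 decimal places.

At P_A = 5 and P_B = 18.7 and P_C = 6: Q_A = 382.4.
∂Q_A/∂P_B = -8.
ε = (∂Q_A/∂P_B)(P_B/Q_A) = -8 × (18.7/382.4) ≈ -0.391.
Since ε < 0, gasoline and cars are complements.

-0.391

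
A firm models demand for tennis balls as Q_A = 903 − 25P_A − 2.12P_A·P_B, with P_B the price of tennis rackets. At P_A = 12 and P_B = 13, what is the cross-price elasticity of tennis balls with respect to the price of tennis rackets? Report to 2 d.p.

-1.21

At P_A = 12 and P_B = 13: Q_A = 272.28.
∂Q_A/∂P_B = -2.12P_A = -2.12(12) = -25.4400.
ε = (∂Q_A/∂P_B)(P_B/Q_A) = -25.4400 × (13/272.28) ≈ -1.21.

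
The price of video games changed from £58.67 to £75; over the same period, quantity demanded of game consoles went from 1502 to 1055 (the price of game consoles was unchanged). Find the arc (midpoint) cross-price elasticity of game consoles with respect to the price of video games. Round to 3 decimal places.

-1.431

ΔQ_A = 1055 − 1502 = -447; ΔP_B = 75 − 58.67 = 16.33.
Midpoints: Q̄_A = 1278.5, P̄_B = 66.84.
ε = (ΔQ_A/Q̄_A)/(ΔP_B/P̄_B) = (-447/1278.5)/(16.33/66.84) ≈ -1.431.
ε < 0: game consoles and video games are complements.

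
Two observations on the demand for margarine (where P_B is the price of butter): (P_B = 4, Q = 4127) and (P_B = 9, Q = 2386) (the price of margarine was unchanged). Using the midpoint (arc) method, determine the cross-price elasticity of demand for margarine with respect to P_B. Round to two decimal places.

ΔQ_A = 2386 − 4127 = -1741; ΔP_B = 9 − 4 = 5.
Midpoints: Q̄_A = 3256.5, P̄_B = 6.50.
ε = (ΔQ_A/Q̄_A)/(ΔP_B/P̄_B) = (-1741/3256.5)/(5/6.50) ≈ -0.70.

-0.70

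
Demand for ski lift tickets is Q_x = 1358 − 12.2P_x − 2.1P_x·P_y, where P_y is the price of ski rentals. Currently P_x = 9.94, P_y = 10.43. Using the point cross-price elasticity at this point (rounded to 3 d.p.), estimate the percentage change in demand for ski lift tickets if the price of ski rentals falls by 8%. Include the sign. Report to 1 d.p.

1.7%

At P_x = 9.94, P_y = 10.43: Q_x = 1019.016.
∂Q_x/∂P_y = -2.1P_x = -20.8740.
ε = (∂Q_x/∂P_y)(P_y/Q_x) = -20.8740 × 10.43/1019.016 ≈ -0.214.
%ΔQ_x ≈ ε × %ΔP_y = -0.214 × (-8%) = 1.7%.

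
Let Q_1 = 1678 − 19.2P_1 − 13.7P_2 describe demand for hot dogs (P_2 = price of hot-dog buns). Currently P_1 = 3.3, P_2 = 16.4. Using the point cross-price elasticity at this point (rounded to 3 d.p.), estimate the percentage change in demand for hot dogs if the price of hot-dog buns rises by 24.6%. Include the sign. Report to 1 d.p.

At P_1 = 3.3, P_2 = 16.4: Q_1 = 1389.96.
∂Q_1/∂P_2 = -13.7.
ε = (∂Q_1/∂P_2)(P_2/Q_1) = -13.7000 × 16.4/1389.96 ≈ -0.162.
%ΔQ_1 ≈ ε × %ΔP_2 = -0.162 × (24.6%) = -4.0%.

-4.0%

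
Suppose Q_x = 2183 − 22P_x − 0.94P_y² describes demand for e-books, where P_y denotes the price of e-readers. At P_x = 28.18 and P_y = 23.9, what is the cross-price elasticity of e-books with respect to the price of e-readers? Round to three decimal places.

-1.047

At P_x = 28.18 and P_y = 23.9: Q_x = 1026.103.
∂Q_x/∂P_y = -1.88P_y = -1.88(23.9) = -44.9320.
ε = (∂Q_x/∂P_y)(P_y/Q_x) = -44.9320 × (23.9/1026.103) ≈ -1.047.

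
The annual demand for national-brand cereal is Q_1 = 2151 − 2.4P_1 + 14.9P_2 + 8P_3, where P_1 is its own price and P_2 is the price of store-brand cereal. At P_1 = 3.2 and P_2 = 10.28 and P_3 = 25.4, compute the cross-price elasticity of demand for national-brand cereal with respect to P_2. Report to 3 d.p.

0.061

At P_1 = 3.2 and P_2 = 10.28 and P_3 = 25.4: Q_1 = 2499.692.
∂Q_1/∂P_2 = 14.9.
ε = (∂Q_1/∂P_2)(P_2/Q_1) = 14.9 × (10.28/2499.692) ≈ 0.061.
Since ε > 0, national-brand cereal and store-brand cereal are substitutes.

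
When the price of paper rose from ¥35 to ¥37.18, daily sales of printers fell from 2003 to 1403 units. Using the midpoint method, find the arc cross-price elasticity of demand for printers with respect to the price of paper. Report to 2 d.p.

ΔQ_A = 1403 − 2003 = -600; ΔP_B = 37.18 − 35 = 2.18.
Midpoints: Q̄_A = 1703.0, P̄_B = 36.09.
ε = (ΔQ_A/Q̄_A)/(ΔP_B/P̄_B) = (-600/1703.0)/(2.18/36.09) ≈ -5.83.
ε < 0: printers and paper are complements.

-5.83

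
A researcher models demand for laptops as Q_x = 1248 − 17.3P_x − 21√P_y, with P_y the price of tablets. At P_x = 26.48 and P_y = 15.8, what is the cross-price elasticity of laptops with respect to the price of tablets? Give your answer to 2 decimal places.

At P_x = 26.48 and P_y = 15.8: Q_x = 706.423.
∂Q_x/∂P_y = -21/(2√P_y) = -21/(2√15.8) = -2.6416.
ε = (∂Q_x/∂P_y)(P_y/Q_x) = -2.6416 × (15.8/706.423) ≈ -0.06.
ε < 0: complements.

-0.06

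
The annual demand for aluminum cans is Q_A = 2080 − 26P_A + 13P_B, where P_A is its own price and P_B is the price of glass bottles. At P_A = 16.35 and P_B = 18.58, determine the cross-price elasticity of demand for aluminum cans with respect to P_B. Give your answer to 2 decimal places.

At P_A = 16.35 and P_B = 18.58: Q_A = 1896.44.
∂Q_A/∂P_B = 13.
ε = (∂Q_A/∂P_B)(P_B/Q_A) = 13 × (18.58/1896.44) ≈ 0.13.
Since ε > 0, aluminum cans and glass bottles are substitutes.

0.13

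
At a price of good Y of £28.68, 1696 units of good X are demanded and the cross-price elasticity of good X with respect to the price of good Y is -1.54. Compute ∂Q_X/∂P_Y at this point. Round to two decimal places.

-91.07

ε = (∂Q_X/∂P_Y)·(P_Y/Q_X) ⇒ ∂Q_X/∂P_Y = ε·Q_X/P_Y = -1.54 × 1696/28.68 ≈ -91.07.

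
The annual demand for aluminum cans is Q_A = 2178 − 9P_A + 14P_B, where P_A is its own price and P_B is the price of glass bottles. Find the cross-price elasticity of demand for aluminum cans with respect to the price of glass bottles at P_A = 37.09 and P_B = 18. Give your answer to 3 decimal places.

At P_A = 37.09 and P_B = 18: Q_A = 2096.19.
∂Q_A/∂P_B = 14.
ε = (∂Q_A/∂P_B)(P_B/Q_A) = 14 × (18/2096.19) ≈ 0.120.
Since ε > 0, aluminum cans and glass bottles are substitutes.

0.120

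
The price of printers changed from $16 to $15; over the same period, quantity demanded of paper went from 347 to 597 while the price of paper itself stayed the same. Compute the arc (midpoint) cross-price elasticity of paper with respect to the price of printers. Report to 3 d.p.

ΔQ_A = 597 − 347 = 250; ΔP_B = 15 − 16 = -1.
Midpoints: Q̄_A = 472.0, P̄_B = 15.50.
ε = (ΔQ_A/Q̄_A)/(ΔP_B/P̄_B) = (250/472.0)/(-1/15.50) ≈ -8.210.

-8.210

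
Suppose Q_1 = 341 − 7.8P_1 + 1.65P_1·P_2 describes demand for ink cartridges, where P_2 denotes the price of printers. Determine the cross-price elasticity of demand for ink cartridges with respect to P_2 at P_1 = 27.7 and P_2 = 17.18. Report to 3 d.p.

At P_1 = 27.7 and P_2 = 17.18: Q_1 = 910.152.
∂Q_1/∂P_2 = 1.65P_1 = 1.65(27.7) = 45.7050.
ε = (∂Q_1/∂P_2)(P_2/Q_1) = 45.7050 × (17.18/910.152) ≈ 0.863.

0.863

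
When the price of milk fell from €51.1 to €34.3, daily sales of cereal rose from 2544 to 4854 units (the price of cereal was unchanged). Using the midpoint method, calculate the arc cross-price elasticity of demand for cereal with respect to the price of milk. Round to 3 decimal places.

-1.587

ΔQ_A = 4854 − 2544 = 2310; ΔP_B = 34.3 − 51.1 = -16.8.
Midpoints: Q̄_A = 3699.0, P̄_B = 42.70.
ε = (ΔQ_A/Q̄_A)/(ΔP_B/P̄_B) = (2310/3699.0)/(-16.8/42.70) ≈ -1.587.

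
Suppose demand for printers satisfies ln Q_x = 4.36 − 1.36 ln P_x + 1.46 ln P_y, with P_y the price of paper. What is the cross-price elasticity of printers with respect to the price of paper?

In a log-linear (constant-elasticity) demand function, the coefficient on ln P_y is the cross-price elasticity.
ε = 1.46. Positive, so printers and paper are substitutes.

1.46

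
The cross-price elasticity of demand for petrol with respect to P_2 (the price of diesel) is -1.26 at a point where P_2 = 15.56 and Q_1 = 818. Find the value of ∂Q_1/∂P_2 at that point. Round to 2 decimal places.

-66.24

ε = (∂Q_1/∂P_2)·(P_2/Q_1) ⇒ ∂Q_1/∂P_2 = ε·Q_1/P_2 = -1.26 × 818/15.56 ≈ -66.24.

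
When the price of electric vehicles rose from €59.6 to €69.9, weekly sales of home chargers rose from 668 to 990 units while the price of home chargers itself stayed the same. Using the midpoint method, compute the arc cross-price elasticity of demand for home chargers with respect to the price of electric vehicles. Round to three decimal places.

2.442

ΔQ_A = 990 − 668 = 322; ΔP_B = 69.9 − 59.6 = 10.3.
Midpoints: Q̄_A = 829.0, P̄_B = 64.75.
ε = (ΔQ_A/Q̄_A)/(ΔP_B/P̄_B) = (322/829.0)/(10.3/64.75) ≈ 2.442.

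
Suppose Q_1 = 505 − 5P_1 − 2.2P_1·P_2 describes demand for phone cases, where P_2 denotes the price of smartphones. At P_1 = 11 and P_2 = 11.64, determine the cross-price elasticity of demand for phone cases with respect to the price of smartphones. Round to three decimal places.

At P_1 = 11 and P_2 = 11.64: Q_1 = 168.312.
∂Q_1/∂P_2 = -2.2P_1 = -2.2(11) = -24.2000.
ε = (∂Q_1/∂P_2)(P_2/Q_1) = -24.2000 × (11.64/168.312) ≈ -1.674.

-1.674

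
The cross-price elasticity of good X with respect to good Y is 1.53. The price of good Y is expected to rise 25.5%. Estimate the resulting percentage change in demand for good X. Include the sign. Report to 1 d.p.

%ΔQ ≈ ε × %ΔP of good Y = 1.53 × (25.5%) = 39.0%.
Demand for good X rises by about 39.0%.

39.0%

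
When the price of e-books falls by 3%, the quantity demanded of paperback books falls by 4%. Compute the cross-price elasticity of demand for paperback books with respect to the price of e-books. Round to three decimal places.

1.333

ε = (%ΔQ of paperback books) / (%ΔP of e-books) = (-4%) / (-3%) ≈ 1.333.
Positive cross-price elasticity: substitutes.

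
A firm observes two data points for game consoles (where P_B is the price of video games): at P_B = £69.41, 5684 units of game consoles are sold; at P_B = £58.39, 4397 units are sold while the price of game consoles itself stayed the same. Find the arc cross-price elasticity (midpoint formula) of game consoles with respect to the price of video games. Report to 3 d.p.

ΔQ_A = 4397 − 5684 = -1287; ΔP_B = 58.39 − 69.41 = -11.02.
Midpoints: Q̄_A = 5040.5, P̄_B = 63.90.
ε = (ΔQ_A/Q̄_A)/(ΔP_B/P̄_B) = (-1287/5040.5)/(-11.02/63.90) ≈ 1.481.

1.481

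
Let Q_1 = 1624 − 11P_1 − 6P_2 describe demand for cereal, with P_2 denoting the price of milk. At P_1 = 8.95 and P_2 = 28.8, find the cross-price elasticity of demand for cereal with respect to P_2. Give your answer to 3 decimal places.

-0.128

At P_1 = 8.95 and P_2 = 28.8: Q_1 = 1352.75.
∂Q_1/∂P_2 = -6.
ε = (∂Q_1/∂P_2)(P_2/Q_1) = -6 × (28.8/1352.75) ≈ -0.128.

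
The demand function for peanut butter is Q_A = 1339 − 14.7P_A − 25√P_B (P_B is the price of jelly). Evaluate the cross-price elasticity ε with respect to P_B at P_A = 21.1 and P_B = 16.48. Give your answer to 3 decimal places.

At P_A = 21.1 and P_B = 16.48: Q_A = 927.341.
∂Q_A/∂P_B = -25/(2√P_B) = -25/(2√16.48) = -3.0792.
ε = (∂Q_A/∂P_B)(P_B/Q_A) = -3.0792 × (16.48/927.341) ≈ -0.055.
ε < 0: complements.

-0.055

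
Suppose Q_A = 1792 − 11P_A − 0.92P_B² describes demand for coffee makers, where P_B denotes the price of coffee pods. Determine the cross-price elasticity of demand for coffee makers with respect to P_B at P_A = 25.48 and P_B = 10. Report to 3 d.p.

At P_A = 25.48 and P_B = 10: Q_A = 1419.72.
∂Q_A/∂P_B = -1.84P_B = -1.84(10) = -18.4000.
ε = (∂Q_A/∂P_B)(P_B/Q_A) = -18.4000 × (10/1419.72) ≈ -0.130.
ε < 0: complements.

-0.130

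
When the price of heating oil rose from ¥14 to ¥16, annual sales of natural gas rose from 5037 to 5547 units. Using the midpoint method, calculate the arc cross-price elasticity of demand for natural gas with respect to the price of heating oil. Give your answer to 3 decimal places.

ΔQ_A = 5547 − 5037 = 510; ΔP_B = 16 − 14 = 2.
Midpoints: Q̄_A = 5292.0, P̄_B = 15.00.
ε = (ΔQ_A/Q̄_A)/(ΔP_B/P̄_B) = (510/5292.0)/(2/15.00) ≈ 0.723.

0.723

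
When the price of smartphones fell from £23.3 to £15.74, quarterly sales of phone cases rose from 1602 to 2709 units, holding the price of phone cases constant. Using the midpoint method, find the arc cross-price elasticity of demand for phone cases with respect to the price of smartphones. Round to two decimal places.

-1.33

ΔQ_A = 2709 − 1602 = 1107; ΔP_B = 15.74 − 23.3 = -7.56.
Midpoints: Q̄_A = 2155.5, P̄_B = 19.52.
ε = (ΔQ_A/Q̄_A)/(ΔP_B/P̄_B) = (1107/2155.5)/(-7.56/19.52) ≈ -1.33.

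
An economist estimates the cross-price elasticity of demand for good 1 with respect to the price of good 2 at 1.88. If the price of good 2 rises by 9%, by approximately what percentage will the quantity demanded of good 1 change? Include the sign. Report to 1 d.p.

16.9%

%ΔQ ≈ ε × %ΔP of good 2 = 1.88 × (9%) = 16.9%.
Demand for good 1 rises by about 16.9%.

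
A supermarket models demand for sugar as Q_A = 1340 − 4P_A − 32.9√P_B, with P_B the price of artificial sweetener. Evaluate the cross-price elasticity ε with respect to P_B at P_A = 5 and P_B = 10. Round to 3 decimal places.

-0.043

At P_A = 5 and P_B = 10: Q_A = 1215.961.
∂Q_A/∂P_B = -32.9/(2√P_B) = -32.9/(2√10) = -5.2019.
ε = (∂Q_A/∂P_B)(P_B/Q_A) = -5.2019 × (10/1215.961) ≈ -0.043.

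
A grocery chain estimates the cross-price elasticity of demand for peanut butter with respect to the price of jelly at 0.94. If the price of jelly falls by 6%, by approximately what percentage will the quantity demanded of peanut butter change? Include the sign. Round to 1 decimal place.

-5.6%

%ΔQ ≈ ε × %ΔP of jelly = 0.94 × (-6%) = -5.6%.
Demand for peanut butter falls by about 5.6%.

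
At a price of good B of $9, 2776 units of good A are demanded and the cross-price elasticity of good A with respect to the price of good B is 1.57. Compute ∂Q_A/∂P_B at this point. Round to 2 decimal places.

ε = (∂Q_A/∂P_B)·(P_B/Q_A) ⇒ ∂Q_A/∂P_B = ε·Q_A/P_B = 1.57 × 2776/9 ≈ 484.26.

484.26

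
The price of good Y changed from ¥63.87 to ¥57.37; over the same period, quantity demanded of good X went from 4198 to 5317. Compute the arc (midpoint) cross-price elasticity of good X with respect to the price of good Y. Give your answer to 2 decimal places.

ΔQ_X = 5317 − 4198 = 1119; ΔP_Y = 57.37 − 63.87 = -6.5.
Midpoints: Q̄_X = 4757.5, P̄_Y = 60.62.
ε = (ΔQ_X/Q̄_X)/(ΔP_Y/P̄_Y) = (1119/4757.5)/(-6.5/60.62) ≈ -2.19.
ε < 0: good X and good Y are complements.

-2.19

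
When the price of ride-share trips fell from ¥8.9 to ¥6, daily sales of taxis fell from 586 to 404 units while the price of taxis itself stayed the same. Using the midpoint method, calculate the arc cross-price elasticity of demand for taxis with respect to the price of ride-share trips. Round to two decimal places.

0.94

ΔQ_A = 404 − 586 = -182; ΔP_B = 6 − 8.9 = -2.9.
Midpoints: Q̄_A = 495.0, P̄_B = 7.45.
ε = (ΔQ_A/Q̄_A)/(ΔP_B/P̄_B) = (-182/495.0)/(-2.9/7.45) ≈ 0.94.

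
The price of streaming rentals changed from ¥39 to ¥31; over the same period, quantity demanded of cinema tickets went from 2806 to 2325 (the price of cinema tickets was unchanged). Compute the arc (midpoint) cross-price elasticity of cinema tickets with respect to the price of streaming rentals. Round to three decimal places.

ΔQ_A = 2325 − 2806 = -481; ΔP_B = 31 − 39 = -8.
Midpoints: Q̄_A = 2565.5, P̄_B = 35.00.
ε = (ΔQ_A/Q̄_A)/(ΔP_B/P̄_B) = (-481/2565.5)/(-8/35.00) ≈ 0.820.

0.820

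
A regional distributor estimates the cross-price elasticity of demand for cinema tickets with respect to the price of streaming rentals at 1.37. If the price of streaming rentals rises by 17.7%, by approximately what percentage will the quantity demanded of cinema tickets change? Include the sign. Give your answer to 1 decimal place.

24.2%

%ΔQ ≈ ε × %ΔP of streaming rentals = 1.37 × (17.7%) = 24.2%.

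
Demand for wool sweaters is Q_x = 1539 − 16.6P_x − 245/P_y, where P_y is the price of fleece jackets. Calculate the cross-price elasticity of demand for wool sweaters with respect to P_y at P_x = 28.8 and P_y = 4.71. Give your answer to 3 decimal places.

0.052

At P_x = 28.8 and P_y = 4.71: Q_x = 1008.903.
∂Q_x/∂P_y = 245/P_y² = 11.0439.
ε = (∂Q_x/∂P_y)(P_y/Q_x) = 11.0439 × (4.71/1008.903) ≈ 0.052.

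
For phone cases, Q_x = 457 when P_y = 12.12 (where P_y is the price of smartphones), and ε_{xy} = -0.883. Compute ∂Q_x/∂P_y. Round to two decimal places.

ε = (∂Q_x/∂P_y)·(P_y/Q_x) ⇒ ∂Q_x/∂P_y = ε·Q_x/P_y = -0.883 × 457/12.12 ≈ -33.29.

-33.29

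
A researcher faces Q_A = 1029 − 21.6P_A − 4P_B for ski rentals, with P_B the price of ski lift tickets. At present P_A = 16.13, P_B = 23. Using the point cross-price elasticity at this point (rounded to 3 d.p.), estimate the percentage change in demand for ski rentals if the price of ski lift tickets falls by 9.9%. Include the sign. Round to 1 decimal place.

1.5%

At P_A = 16.13, P_B = 23: Q_A = 588.592.
∂Q_A/∂P_B = -4.
ε = (∂Q_A/∂P_B)(P_B/Q_A) = -4.0000 × 23/588.592 ≈ -0.156.
%ΔQ_A ≈ ε × %ΔP_B = -0.156 × (-9.9%) = 1.5%.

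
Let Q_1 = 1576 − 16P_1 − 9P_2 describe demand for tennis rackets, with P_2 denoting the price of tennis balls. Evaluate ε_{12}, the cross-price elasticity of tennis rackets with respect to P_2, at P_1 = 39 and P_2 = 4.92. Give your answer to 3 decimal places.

-0.049

At P_1 = 39 and P_2 = 4.92: Q_1 = 907.72.
∂Q_1/∂P_2 = -9.
ε = (∂Q_1/∂P_2)(P_2/Q_1) = -9 × (4.92/907.72) ≈ -0.049.
Since ε < 0, tennis rackets and tennis balls are complements.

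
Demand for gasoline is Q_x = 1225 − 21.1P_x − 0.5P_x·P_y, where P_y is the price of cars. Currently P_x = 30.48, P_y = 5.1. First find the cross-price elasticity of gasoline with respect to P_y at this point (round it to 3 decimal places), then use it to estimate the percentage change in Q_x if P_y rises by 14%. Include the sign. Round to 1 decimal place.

-2.2%

At P_x = 30.48, P_y = 5.1: Q_x = 504.148.
∂Q_x/∂P_y = -0.5P_x = -15.2400.
ε = (∂Q_x/∂P_y)(P_y/Q_x) = -15.2400 × 5.1/504.148 ≈ -0.154.
%ΔQ_x ≈ ε × %ΔP_y = -0.154 × (14%) = -2.2%.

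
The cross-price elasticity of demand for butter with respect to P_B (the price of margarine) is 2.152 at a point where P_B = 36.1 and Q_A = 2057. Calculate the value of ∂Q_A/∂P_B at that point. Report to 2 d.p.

122.62

ε = (∂Q_A/∂P_B)·(P_B/Q_A) ⇒ ∂Q_A/∂P_B = ε·Q_A/P_B = 2.152 × 2057/36.1 ≈ 122.62.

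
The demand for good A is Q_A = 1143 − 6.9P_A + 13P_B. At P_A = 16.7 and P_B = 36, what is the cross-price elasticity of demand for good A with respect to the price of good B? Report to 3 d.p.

At P_A = 16.7 and P_B = 36: Q_A = 1495.77.
∂Q_A/∂P_B = 13.
ε = (∂Q_A/∂P_B)(P_B/Q_A) = 13 × (36/1495.77) ≈ 0.313.
Since ε > 0, good A and good B are substitutes.

0.313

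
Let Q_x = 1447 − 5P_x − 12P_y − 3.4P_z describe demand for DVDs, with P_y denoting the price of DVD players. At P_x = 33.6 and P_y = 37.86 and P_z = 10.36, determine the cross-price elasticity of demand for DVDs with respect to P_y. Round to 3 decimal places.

-0.575

At P_x = 33.6 and P_y = 37.86 and P_z = 10.36: Q_x = 789.456.
∂Q_x/∂P_y = -12.
ε = (∂Q_x/∂P_y)(P_y/Q_x) = -12 × (37.86/789.456) ≈ -0.575.
Since ε < 0, DVDs and DVD players are complements.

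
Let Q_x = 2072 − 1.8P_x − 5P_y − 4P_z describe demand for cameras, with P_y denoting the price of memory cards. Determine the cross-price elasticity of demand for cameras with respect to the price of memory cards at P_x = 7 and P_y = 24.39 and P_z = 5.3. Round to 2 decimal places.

-0.06

At P_x = 7 and P_y = 24.39 and P_z = 5.3: Q_x = 1916.25.
∂Q_x/∂P_y = -5.
ε = (∂Q_x/∂P_y)(P_y/Q_x) = -5 × (24.39/1916.25) ≈ -0.06.
Since ε < 0, cameras and memory cards are complements.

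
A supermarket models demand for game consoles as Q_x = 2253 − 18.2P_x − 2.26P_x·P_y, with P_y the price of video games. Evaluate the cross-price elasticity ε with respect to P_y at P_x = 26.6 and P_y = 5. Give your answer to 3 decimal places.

-0.205

At P_x = 26.6 and P_y = 5: Q_x = 1468.3.
∂Q_x/∂P_y = -2.26P_x = -2.26(26.6) = -60.1160.
ε = (∂Q_x/∂P_y)(P_y/Q_x) = -60.1160 × (5/1468.3) ≈ -0.205.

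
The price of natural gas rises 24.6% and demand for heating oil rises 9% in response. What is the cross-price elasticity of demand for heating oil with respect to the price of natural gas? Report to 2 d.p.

0.37

ε = (%ΔQ of heating oil) / (%ΔP of natural gas) = (9%) / (24.6%) ≈ 0.37.
Positive cross-price elasticity: substitutes.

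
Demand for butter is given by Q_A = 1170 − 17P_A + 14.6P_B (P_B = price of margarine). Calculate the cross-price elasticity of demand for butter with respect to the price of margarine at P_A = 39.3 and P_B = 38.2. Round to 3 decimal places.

At P_A = 39.3 and P_B = 38.2: Q_A = 1059.62.
∂Q_A/∂P_B = 14.6.
ε = (∂Q_A/∂P_B)(P_B/Q_A) = 14.6 × (38.2/1059.62) ≈ 0.526.
Since ε > 0, butter and margarine are substitutes.

0.526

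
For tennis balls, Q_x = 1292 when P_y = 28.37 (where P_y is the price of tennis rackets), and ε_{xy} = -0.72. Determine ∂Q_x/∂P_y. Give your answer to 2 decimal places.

-32.79

ε = (∂Q_x/∂P_y)·(P_y/Q_x) ⇒ ∂Q_x/∂P_y = ε·Q_x/P_y = -0.72 × 1292/28.37 ≈ -32.79.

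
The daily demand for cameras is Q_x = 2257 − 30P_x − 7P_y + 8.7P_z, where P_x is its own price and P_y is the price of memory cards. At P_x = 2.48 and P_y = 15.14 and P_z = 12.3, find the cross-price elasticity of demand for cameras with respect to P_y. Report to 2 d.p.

At P_x = 2.48 and P_y = 15.14 and P_z = 12.3: Q_x = 2183.63.
∂Q_x/∂P_y = -7.
ε = (∂Q_x/∂P_y)(P_y/Q_x) = -7 × (15.14/2183.63) ≈ -0.05.
Since ε < 0, cameras and memory cards are complements.

-0.05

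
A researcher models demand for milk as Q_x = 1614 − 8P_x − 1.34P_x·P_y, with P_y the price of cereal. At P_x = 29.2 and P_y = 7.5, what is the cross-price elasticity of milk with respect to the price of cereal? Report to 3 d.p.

At P_x = 29.2 and P_y = 7.5: Q_x = 1086.94.
∂Q_x/∂P_y = -1.34P_x = -1.34(29.2) = -39.1280.
ε = (∂Q_x/∂P_y)(P_y/Q_x) = -39.1280 × (7.5/1086.94) ≈ -0.270.

-0.270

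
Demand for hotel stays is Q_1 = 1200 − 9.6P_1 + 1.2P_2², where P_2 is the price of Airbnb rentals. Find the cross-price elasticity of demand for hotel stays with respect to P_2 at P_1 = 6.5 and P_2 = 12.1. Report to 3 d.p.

At P_1 = 6.5 and P_2 = 12.1: Q_1 = 1313.292.
∂Q_1/∂P_2 = 2.4P_2 = 2.4(12.1) = 29.0400.
ε = (∂Q_1/∂P_2)(P_2/Q_1) = 29.0400 × (12.1/1313.292) ≈ 0.268.

0.268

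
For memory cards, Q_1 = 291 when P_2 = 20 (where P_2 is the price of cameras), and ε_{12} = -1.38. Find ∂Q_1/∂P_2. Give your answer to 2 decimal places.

ε = (∂Q_1/∂P_2)·(P_2/Q_1) ⇒ ∂Q_1/∂P_2 = ε·Q_1/P_2 = -1.38 × 291/20 ≈ -20.08.

-20.08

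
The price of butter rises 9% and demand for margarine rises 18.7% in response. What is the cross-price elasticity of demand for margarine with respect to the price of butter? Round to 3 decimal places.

ε = (%ΔQ of margarine) / (%ΔP of butter) = (18.7%) / (9%) ≈ 2.078.
Positive cross-price elasticity: substitutes.

2.078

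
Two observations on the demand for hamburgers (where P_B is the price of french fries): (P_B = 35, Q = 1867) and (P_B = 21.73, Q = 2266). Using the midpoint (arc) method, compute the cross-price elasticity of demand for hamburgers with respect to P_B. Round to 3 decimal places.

ΔQ_A = 2266 − 1867 = 399; ΔP_B = 21.73 − 35 = -13.27.
Midpoints: Q̄_A = 2066.5, P̄_B = 28.37.
ε = (ΔQ_A/Q̄_A)/(ΔP_B/P̄_B) = (399/2066.5)/(-13.27/28.37) ≈ -0.413.
ε < 0: hamburgers and french fries are complements.

-0.413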